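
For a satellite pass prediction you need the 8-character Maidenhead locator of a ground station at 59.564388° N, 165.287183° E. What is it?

RO29pn45

Offset from 180°W / 90°S: lon 345.28718°, lat 149.56439°.
Field (20°×10°, letters A–R): 345.28718/20 → 17 → R, 149.56439/10 → 14 → O; chars RO.
Square (2°×1°, digits 0–9): 5.28718/2 → 2, 9.56439/1 → 9; chars 29.
Subsquare (5′×2.5′, letters a–x): 1.28718/0.0833333 → 15 → p, 0.56439/0.0416667 → 13 → n; chars pn.
Extended square (30″×15″, digits 0–9): 0.03718/0.00833333 → 4, 0.02272/0.00416667 → 5; chars 45.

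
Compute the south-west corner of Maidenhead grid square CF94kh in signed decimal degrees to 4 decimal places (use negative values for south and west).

Field C=2, F=5: +2·20° lon, +5·10° lat → SW at lon -140°, lat -40°.
Square 9, 4: +9·2° lon, +4·1° lat → SW at lon -122°, lat -36°.
Subsquare k=10, h=7: +10·0.0833333° lon, +7·0.0416667° lat → SW at lon -121.167°, lat -35.7083°.
latitude -35.7083, longitude -121.1667.

-35.7083, -121.1667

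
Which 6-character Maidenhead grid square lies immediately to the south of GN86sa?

Latitude subsquare a = 0; −1 → -1, wraps to 23 = x, carry into square.
Latitude square 6; −1 → 5.
The longitude characters are unchanged.

GN85sx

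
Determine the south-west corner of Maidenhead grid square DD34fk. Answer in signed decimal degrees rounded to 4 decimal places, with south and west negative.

Field D=3, D=3: +3·20° lon, +3·10° lat → SW at lon -120°, lat -60°.
Square 3, 4: +3·2° lon, +4·1° lat → SW at lon -114°, lat -56°.
Subsquare f=5, k=10: +5·0.0833333° lon, +10·0.0416667° lat → SW at lon -113.583°, lat -55.5833°.
latitude -55.5833, longitude -113.5833.

-55.5833, -113.5833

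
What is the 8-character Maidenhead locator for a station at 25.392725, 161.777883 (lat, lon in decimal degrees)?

Shift to the Maidenhead origin (180°W, 90°S): lon 341.77788, lat 115.39272.
Field: 341.77788/20 → 17 → R, 115.39272/10 → 11 → L; chars RL.
Square: 1.77788/2 → 0, 5.39272/1 → 5; chars 05.
Subsquare: 1.77788/0.0833333 → 21 → v, 0.39272/0.0416667 → 9 → j; chars vj.
Extended square: 0.02788/0.00833333 → 3, 0.01772/0.00416667 → 4; chars 34.

RL05vj34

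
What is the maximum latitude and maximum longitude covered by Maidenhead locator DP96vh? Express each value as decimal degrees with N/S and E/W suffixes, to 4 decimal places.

66.3333° N, 100.1667° W

Field D=3, P=15: +3·20° lon, +15·10° lat → SW at lon -120°, lat 60°.
Square 9, 6: +9·2° lon, +6·1° lat → SW at lon -102°, lat 66°.
Subsquare v=21, h=7: +21·0.0833333° lon, +7·0.0416667° lat → SW at lon -100.25°, lat 66.2917°.
Cell spans 0.0833333° lon × 0.0416667° lat. NE corner is SW corner plus one full cell.
latitude 66.3333° N, longitude 100.1667° W.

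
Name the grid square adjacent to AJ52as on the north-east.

Longitude subsquare a = 0; +1 → 1 = b.
Latitude subsquare s = 18; +1 → 19 = t.

AJ52bt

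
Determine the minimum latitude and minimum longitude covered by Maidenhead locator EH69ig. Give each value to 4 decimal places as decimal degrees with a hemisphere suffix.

10.7500° S, 87.3333° W

Field E=4, H=7: +4·20° lon, +7·10° lat → SW at lon -100°, lat -20°.
Square 6, 9: +6·2° lon, +9·1° lat → SW at lon -88°, lat -11°.
Subsquare i=8, g=6: +8·0.0833333° lon, +6·0.0416667° lat → SW at lon -87.3333°, lat -10.75°.
latitude 10.7500° S, longitude 87.3333° W.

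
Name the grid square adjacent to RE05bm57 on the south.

RE05bm56

Latitude extended square 7; −1 → 6.
The longitude characters are unchanged.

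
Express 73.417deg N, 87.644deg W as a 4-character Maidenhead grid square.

EQ63

Shift to the Maidenhead origin (180°W, 90°S): lon 92.36, lat 163.42.
Field: lon ⌊92.36/20⌋ = 4 → E; lat ⌊163.42/10⌋ = 16 → Q.
Square: lon ⌊12.36/2⌋ = 6; lat ⌊3.42/1⌋ = 3.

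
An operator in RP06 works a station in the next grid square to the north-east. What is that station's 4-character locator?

RP17

Longitude square 0; +1 → 1.
Latitude square 6; +1 → 7.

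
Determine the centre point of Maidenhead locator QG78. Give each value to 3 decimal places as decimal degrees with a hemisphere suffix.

21.500° S, 155.000° E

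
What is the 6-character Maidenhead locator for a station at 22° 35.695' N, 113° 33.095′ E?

Offset from 180°W / 90°S: lon 293.5516°, lat 112.5949°.
Field: lon ⌊293.5516/20⌋ = 14 → O; lat ⌊112.5949/10⌋ = 11 → L.
Square: lon ⌊13.5516/2⌋ = 6; lat ⌊2.5949/1⌋ = 2.
Subsquare: lon ⌊1.5516/0.0833333⌋ = 18 → s; lat ⌊0.5949/0.0416667⌋ = 14 → o.

OL62so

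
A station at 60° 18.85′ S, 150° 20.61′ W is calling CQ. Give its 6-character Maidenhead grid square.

BC49tq

Add 180° to longitude and 90° to latitude: 29.6565, 29.6858.
Field: lon ⌊29.6565/20⌋ = 1 → B; lat ⌊29.6858/10⌋ = 2 → C.
Square: lon ⌊9.6565/2⌋ = 4; lat ⌊9.6858/1⌋ = 9.
Subsquare: lon ⌊1.6565/0.0833333⌋ = 19 → t; lat ⌊0.6858/0.0416667⌋ = 16 → q.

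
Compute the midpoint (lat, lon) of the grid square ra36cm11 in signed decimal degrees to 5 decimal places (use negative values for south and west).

-83.49375, 166.17917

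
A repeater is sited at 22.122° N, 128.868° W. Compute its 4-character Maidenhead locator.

Offset from 180°W / 90°S: lon 51.13°, lat 112.12°.
Field: 51.13/20 → 2 → C, 112.12/10 → 11 → L; chars CL.
Square: 11.13/2 → 5, 2.12/1 → 2; chars 52.

CL52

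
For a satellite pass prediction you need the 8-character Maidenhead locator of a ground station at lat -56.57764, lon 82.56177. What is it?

Shift to the Maidenhead origin (180°W, 90°S): lon 262.56177, lat 33.42236.
Field: 262.56177/20 → 13 → N, 33.42236/10 → 3 → D; chars ND.
Square: 2.56177/2 → 1, 3.42236/1 → 3; chars 13.
Subsquare: 0.56177/0.0833333 → 6 → g, 0.42236/0.0416667 → 10 → k; chars gk.
Extended square: 0.06177/0.00833333 → 7, 0.00569/0.00416667 → 1; chars 71.

ND13gk71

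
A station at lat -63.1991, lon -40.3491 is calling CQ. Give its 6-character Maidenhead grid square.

Shift to the Maidenhead origin (180°W, 90°S): lon 139.6509, lat 26.8009.
Field: lon ⌊139.6509/20⌋ = 6 → G; lat ⌊26.8009/10⌋ = 2 → C.
Square: lon ⌊19.6509/2⌋ = 9; lat ⌊6.8009/1⌋ = 6.
Subsquare: lon ⌊1.6509/0.0833333⌋ = 19 → t; lat ⌊0.8009/0.0416667⌋ = 19 → t.

GC96tt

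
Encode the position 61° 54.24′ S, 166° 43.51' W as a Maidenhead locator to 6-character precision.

Add 180° to longitude and 90° to latitude: 13.2748, 28.0960.
Field: 13.2748/20 → 0 → A, 28.0960/10 → 2 → C; chars AC.
Square: 13.2748/2 → 6, 8.0960/1 → 8; chars 68.
Subsquare: 1.2748/0.0833333 → 15 → p, 0.0960/0.0416667 → 2 → c; chars pc.

AC68pc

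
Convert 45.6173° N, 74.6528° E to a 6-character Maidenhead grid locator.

MN75ho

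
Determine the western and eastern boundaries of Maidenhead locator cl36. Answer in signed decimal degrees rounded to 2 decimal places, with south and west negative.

-134.00, -132.00

Field C=2, L=11: +2·20° lon, +11·10° lat → SW at lon -140°, lat 20°.
Square 3, 6: +3·2° lon, +6·1° lat → SW at lon -134°, lat 26°.
Cell spans 2° lon × 1° lat.
west -134.00, east -132.00.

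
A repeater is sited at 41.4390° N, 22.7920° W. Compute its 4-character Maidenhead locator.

Add 180° to longitude and 90° to latitude: 157.21, 131.44.
Field (20°×10°, letters A–R): lon ⌊157.21/20⌋ = 7 → H; lat ⌊131.44/10⌋ = 13 → N.
Square (2°×1°, digits 0–9): lon ⌊17.21/2⌋ = 8; lat ⌊1.44/1⌋ = 1.

HN81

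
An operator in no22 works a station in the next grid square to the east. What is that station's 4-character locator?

Longitude square 2; +1 → 3.
The latitude characters are unchanged.

NO32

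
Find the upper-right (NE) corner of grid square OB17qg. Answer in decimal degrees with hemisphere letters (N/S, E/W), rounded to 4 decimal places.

72.7083° S, 103.4167° E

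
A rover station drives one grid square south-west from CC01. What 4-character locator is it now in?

BC90

Longitude square 0; −1 → -1, wraps to 9, carry into field.
Longitude field C = 2; −1 → 1 = B.
Latitude square 1; −1 → 0.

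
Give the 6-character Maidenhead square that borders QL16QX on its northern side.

Latitude subsquare x = 23; +1 → 24, wraps to 0 = a, carry into square.
Latitude square 6; +1 → 7.
The longitude characters are unchanged.

QL17qa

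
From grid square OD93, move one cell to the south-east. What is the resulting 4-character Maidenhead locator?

Longitude square 9; +1 → 10, wraps to 0, carry into field.
Longitude field O = 14; +1 → 15 = P.
Latitude square 3; −1 → 2.

PD02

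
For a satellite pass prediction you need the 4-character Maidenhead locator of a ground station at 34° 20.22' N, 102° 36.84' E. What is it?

Shift to the Maidenhead origin (180°W, 90°S): lon 282.61, lat 124.34.
Field: lon ⌊282.61/20⌋ = 14 → O; lat ⌊124.34/10⌋ = 12 → M.
Square: lon ⌊2.61/2⌋ = 1; lat ⌊4.34/1⌋ = 4.

OM14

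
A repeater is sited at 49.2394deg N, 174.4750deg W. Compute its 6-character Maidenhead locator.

AN29sf

Offset from 180°W / 90°S: lon 5.5250°, lat 139.2394°.
Field: 5.5250/20 → 0 → A, 139.2394/10 → 13 → N; chars AN.
Square: 5.5250/2 → 2, 9.2394/1 → 9; chars 29.
Subsquare: 1.5250/0.0833333 → 18 → s, 0.2394/0.0416667 → 5 → f; chars sf.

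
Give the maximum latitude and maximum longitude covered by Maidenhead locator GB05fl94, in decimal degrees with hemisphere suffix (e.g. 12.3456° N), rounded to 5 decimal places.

74.52083° S, 59.50000° W

Field G=6, B=1: +6·20° lon, +1·10° lat → SW at lon -60°, lat -80°.
Square 0, 5: +0·2° lon, +5·1° lat → SW at lon -60°, lat -75°.
Subsquare f=5, l=11: +5·0.0833333° lon, +11·0.0416667° lat → SW at lon -59.5833°, lat -74.5417°.
Extended square 9, 4: +9·0.00833333° lon, +4·0.00416667° lat → SW at lon -59.5083°, lat -74.525°.
Cell spans 0.00833333° lon × 0.00416667° lat. NE corner is SW corner plus one full cell.
latitude 74.52083° S, longitude 59.50000° W.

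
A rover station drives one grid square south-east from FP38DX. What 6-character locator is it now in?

FP38ew

Longitude subsquare d = 3; +1 → 4 = e.
Latitude subsquare x = 23; −1 → 22 = w.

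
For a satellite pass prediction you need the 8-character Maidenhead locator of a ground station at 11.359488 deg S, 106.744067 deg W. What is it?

DH68pp03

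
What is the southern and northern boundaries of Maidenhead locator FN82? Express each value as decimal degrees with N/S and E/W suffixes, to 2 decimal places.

42.00° N, 43.00° N

Field F=5, N=13: +5·20° lon, +13·10° lat → SW at lon -80°, lat 40°.
Square 8, 2: +8·2° lon, +2·1° lat → SW at lon -64°, lat 42°.
Cell spans 2° lon × 1° lat.
south 42.00° N, north 43.00° N.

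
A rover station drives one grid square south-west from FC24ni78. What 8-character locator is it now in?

Longitude extended square 7; −1 → 6.
Latitude extended square 8; −1 → 7.

FC24ni67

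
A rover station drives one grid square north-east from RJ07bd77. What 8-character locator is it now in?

RJ07bd88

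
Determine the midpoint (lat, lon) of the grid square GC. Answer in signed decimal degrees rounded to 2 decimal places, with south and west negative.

Field G=6, C=2: +6·20° lon, +2·10° lat → SW at lon -60°, lat -70°.
Cell spans 20° lon × 10° lat. Centre is SW corner plus half of each.
latitude -65.00, longitude -50.00.

-65.00, -50.00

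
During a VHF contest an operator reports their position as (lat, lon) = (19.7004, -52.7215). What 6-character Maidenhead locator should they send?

GK39pq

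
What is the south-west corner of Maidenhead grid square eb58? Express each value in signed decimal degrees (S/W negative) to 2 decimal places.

-72.00, -90.00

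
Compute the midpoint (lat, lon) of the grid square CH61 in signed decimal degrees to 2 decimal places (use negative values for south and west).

-18.50, -127.00

Field C=2, H=7: +2·20° lon, +7·10° lat → SW at lon -140°, lat -20°.
Square 6, 1: +6·2° lon, +1·1° lat → SW at lon -128°, lat -19°.
Cell spans 2° lon × 1° lat. Centre is SW corner plus half of each.
latitude -18.50, longitude -127.00.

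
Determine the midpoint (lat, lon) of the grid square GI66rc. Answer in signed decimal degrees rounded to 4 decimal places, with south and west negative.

Field G=6, I=8: +6·20° lon, +8·10° lat → SW at lon -60°, lat -10°.
Square 6, 6: +6·2° lon, +6·1° lat → SW at lon -48°, lat -4°.
Subsquare r=17, c=2: +17·0.0833333° lon, +2·0.0416667° lat → SW at lon -46.5833°, lat -3.91667°.
Cell spans 0.0833333° lon × 0.0416667° lat. Centre is SW corner plus half of each.
latitude -3.8958, longitude -46.5417.

-3.8958, -46.5417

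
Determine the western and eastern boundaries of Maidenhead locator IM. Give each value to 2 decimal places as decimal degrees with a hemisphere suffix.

Field I=8, M=12: +8·20° lon, +12·10° lat → SW at lon -20°, lat 30°.
Cell spans 20° lon × 10° lat.
west 20.00° W, east 0.00° E.

20.00° W, 0.00° E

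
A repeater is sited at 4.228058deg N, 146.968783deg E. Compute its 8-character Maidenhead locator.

Shift to the Maidenhead origin (180°W, 90°S): lon 326.96878, lat 94.22806.
Field: lon ⌊326.96878/20⌋ = 16 → Q; lat ⌊94.22806/10⌋ = 9 → J.
Square: lon ⌊6.96878/2⌋ = 3; lat ⌊4.22806/1⌋ = 4.
Subsquare: lon ⌊0.96878/0.0833333⌋ = 11 → l; lat ⌊0.22806/0.0416667⌋ = 5 → f.
Extended square: lon ⌊0.05212/0.00833333⌋ = 6; lat ⌊0.01972/0.00416667⌋ = 4.

QJ34lf64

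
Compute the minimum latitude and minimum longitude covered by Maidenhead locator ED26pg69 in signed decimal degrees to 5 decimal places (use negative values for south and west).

-53.71250, -94.70000

Field E=4, D=3: +4·20° lon, +3·10° lat → SW at lon -100°, lat -60°.
Square 2, 6: +2·2° lon, +6·1° lat → SW at lon -96°, lat -54°.
Subsquare p=15, g=6: +15·0.0833333° lon, +6·0.0416667° lat → SW at lon -94.75°, lat -53.75°.
Extended square 6, 9: +6·0.00833333° lon, +9·0.00416667° lat → SW at lon -94.7°, lat -53.7125°.
latitude -53.71250, longitude -94.70000.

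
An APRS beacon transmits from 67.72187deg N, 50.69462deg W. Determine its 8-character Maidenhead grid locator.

GP47pr63

Shift to the Maidenhead origin (180°W, 90°S): lon 129.30538, lat 157.72187.
Field: lon ⌊129.30538/20⌋ = 6 → G; lat ⌊157.72187/10⌋ = 15 → P.
Square: lon ⌊9.30538/2⌋ = 4; lat ⌊7.72187/1⌋ = 7.
Subsquare: lon ⌊1.30538/0.0833333⌋ = 15 → p; lat ⌊0.72187/0.0416667⌋ = 17 → r.
Extended square: lon ⌊0.05538/0.00833333⌋ = 6; lat ⌊0.01354/0.00416667⌋ = 3.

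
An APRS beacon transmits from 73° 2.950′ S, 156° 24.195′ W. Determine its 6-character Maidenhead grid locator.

Shift to the Maidenhead origin (180°W, 90°S): lon 23.5967, lat 16.9508.
Field: 23.5967/20 → 1 → B, 16.9508/10 → 1 → B; chars BB.
Square: 3.5967/2 → 1, 6.9508/1 → 6; chars 16.
Subsquare: 1.5967/0.0833333 → 19 → t, 0.9508/0.0416667 → 22 → w; chars tw.

BB16tw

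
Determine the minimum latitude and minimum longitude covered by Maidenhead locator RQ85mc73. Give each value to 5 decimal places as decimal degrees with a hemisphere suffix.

75.09583° N, 177.05833° E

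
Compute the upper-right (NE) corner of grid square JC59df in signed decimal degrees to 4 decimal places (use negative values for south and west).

Field J=9, C=2: +9·20° lon, +2·10° lat → SW at lon 0°, lat -70°.
Square 5, 9: +5·2° lon, +9·1° lat → SW at lon 10°, lat -61°.
Subsquare d=3, f=5: +3·0.0833333° lon, +5·0.0416667° lat → SW at lon 10.25°, lat -60.7917°.
Cell spans 0.0833333° lon × 0.0416667° lat. NE corner is SW corner plus one full cell.
latitude -60.7500, longitude 10.3333.

-60.7500, 10.3333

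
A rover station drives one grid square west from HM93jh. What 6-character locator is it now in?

HM93ih

Longitude subsquare j = 9; −1 → 8 = i.
The latitude characters are unchanged.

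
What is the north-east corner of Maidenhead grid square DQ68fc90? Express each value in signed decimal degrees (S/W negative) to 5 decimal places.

Field D=3, Q=16: +3·20° lon, +16·10° lat → SW at lon -120°, lat 70°.
Square 6, 8: +6·2° lon, +8·1° lat → SW at lon -108°, lat 78°.
Subsquare f=5, c=2: +5·0.0833333° lon, +2·0.0416667° lat → SW at lon -107.583°, lat 78.0833°.
Extended square 9, 0: +9·0.00833333° lon, +0·0.00416667° lat → SW at lon -107.508°, lat 78.0833°.
Cell spans 0.00833333° lon × 0.00416667° lat. NE corner is SW corner plus one full cell.
latitude 78.08750, longitude -107.50000.

78.08750, -107.50000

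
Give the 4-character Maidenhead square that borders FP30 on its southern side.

Latitude square 0; −1 → -1, wraps to 9, carry into field.
Latitude field P = 15; −1 → 14 = O.
The longitude characters are unchanged.

FO39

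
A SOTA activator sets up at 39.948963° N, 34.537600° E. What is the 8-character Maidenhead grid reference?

Offset from 180°W / 90°S: lon 214.53760°, lat 129.94896°.
Field: lon ⌊214.53760/20⌋ = 10 → K; lat ⌊129.94896/10⌋ = 12 → M.
Square: lon ⌊14.53760/2⌋ = 7; lat ⌊9.94896/1⌋ = 9.
Subsquare: lon ⌊0.53760/0.0833333⌋ = 6 → g; lat ⌊0.94896/0.0416667⌋ = 22 → w.
Extended square: lon ⌊0.03760/0.00833333⌋ = 4; lat ⌊0.03230/0.00416667⌋ = 7.

KM79gw47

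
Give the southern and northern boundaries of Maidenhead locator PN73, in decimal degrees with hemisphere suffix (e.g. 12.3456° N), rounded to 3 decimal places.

Field P=15, N=13: +15·20° lon, +13·10° lat → SW at lon 120°, lat 40°.
Square 7, 3: +7·2° lon, +3·1° lat → SW at lon 134°, lat 43°.
Cell spans 2° lon × 1° lat.
south 43.000° N, north 44.000° N.

43.000° N, 44.000° N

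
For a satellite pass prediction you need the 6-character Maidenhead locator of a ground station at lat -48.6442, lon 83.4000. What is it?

NE11qi

Shift to the Maidenhead origin (180°W, 90°S): lon 263.4000, lat 41.3558.
Field (20°×10°, letters A–R): 263.4000/20 → 13 → N, 41.3558/10 → 4 → E; chars NE.
Square (2°×1°, digits 0–9): 3.4000/2 → 1, 1.3558/1 → 1; chars 11.
Subsquare (5′×2.5′, letters a–x): 1.4000/0.0833333 → 16 → q, 0.3558/0.0416667 → 8 → i; chars qi.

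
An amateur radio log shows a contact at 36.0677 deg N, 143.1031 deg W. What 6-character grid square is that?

Offset from 180°W / 90°S: lon 36.8969°, lat 126.0677°.
Field: lon ⌊36.8969/20⌋ = 1 → B; lat ⌊126.0677/10⌋ = 12 → M.
Square: lon ⌊16.8969/2⌋ = 8; lat ⌊6.0677/1⌋ = 6.
Subsquare: lon ⌊0.8969/0.0833333⌋ = 10 → k; lat ⌊0.0677/0.0416667⌋ = 1 → b.

BM86kb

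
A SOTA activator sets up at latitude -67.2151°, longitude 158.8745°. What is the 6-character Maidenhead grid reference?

QC92ks

Add 180° to longitude and 90° to latitude: 338.8745, 22.7849.
Field: lon ⌊338.8745/20⌋ = 16 → Q; lat ⌊22.7849/10⌋ = 2 → C.
Square: lon ⌊18.8745/2⌋ = 9; lat ⌊2.7849/1⌋ = 2.
Subsquare: lon ⌊0.8745/0.0833333⌋ = 10 → k; lat ⌊0.7849/0.0416667⌋ = 18 → s.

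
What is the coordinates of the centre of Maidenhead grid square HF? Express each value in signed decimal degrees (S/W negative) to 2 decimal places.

-35.00, -30.00

Field H=7, F=5: +7·20° lon, +5·10° lat → SW at lon -40°, lat -40°.
Cell spans 20° lon × 10° lat. Centre is SW corner plus half of each.
latitude -35.00, longitude -30.00.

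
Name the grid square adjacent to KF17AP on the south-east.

Longitude subsquare a = 0; +1 → 1 = b.
Latitude subsquare p = 15; −1 → 14 = o.

KF17bo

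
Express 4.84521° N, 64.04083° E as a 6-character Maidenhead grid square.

Offset from 180°W / 90°S: lon 244.0408°, lat 94.8452°.
Field: lon ⌊244.0408/20⌋ = 12 → M; lat ⌊94.8452/10⌋ = 9 → J.
Square: lon ⌊4.0408/2⌋ = 2; lat ⌊4.8452/1⌋ = 4.
Subsquare: lon ⌊0.0408/0.0833333⌋ = 0 → a; lat ⌊0.8452/0.0416667⌋ = 20 → u.

MJ24au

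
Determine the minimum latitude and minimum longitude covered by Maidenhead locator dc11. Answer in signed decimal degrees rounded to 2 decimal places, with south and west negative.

Field D=3, C=2: +3·20° lon, +2·10° lat → SW at lon -120°, lat -70°.
Square 1, 1: +1·2° lon, +1·1° lat → SW at lon -118°, lat -69°.
latitude -69.00, longitude -118.00.

-69.00, -118.00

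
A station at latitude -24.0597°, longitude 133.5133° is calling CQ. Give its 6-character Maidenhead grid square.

PG65sw

Add 180° to longitude and 90° to latitude: 313.5133, 65.9403.
Field: lon ⌊313.5133/20⌋ = 15 → P; lat ⌊65.9403/10⌋ = 6 → G.
Square: lon ⌊13.5133/2⌋ = 6; lat ⌊5.9403/1⌋ = 5.
Subsquare: lon ⌊1.5133/0.0833333⌋ = 18 → s; lat ⌊0.9403/0.0416667⌋ = 22 → w.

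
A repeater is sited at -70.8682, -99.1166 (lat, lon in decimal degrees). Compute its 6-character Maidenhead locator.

EB09kd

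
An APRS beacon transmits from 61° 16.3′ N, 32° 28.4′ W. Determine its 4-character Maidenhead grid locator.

HP31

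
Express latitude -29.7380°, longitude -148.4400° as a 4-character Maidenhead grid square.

Shift to the Maidenhead origin (180°W, 90°S): lon 31.56, lat 60.26.
Field: 31.56/20 → 1 → B, 60.26/10 → 6 → G; chars BG.
Square: 11.56/2 → 5, 0.26/1 → 0; chars 50.

BG50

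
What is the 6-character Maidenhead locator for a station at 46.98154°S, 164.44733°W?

AE73sa

Shift to the Maidenhead origin (180°W, 90°S): lon 15.5527, lat 43.0185.
Field (20°×10°, letters A–R): 15.5527/20 → 0 → A, 43.0185/10 → 4 → E; chars AE.
Square (2°×1°, digits 0–9): 15.5527/2 → 7, 3.0185/1 → 3; chars 73.
Subsquare (5′×2.5′, letters a–x): 1.5527/0.0833333 → 18 → s, 0.0185/0.0416667 → 0 → a; chars sa.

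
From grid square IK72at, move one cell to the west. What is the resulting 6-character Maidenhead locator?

IK62xt

Longitude subsquare a = 0; −1 → -1, wraps to 23 = x, carry into square.
Longitude square 7; −1 → 6.
The latitude characters are unchanged.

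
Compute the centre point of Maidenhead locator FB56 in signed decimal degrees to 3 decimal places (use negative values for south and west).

-73.500, -69.000

Field F=5, B=1: +5·20° lon, +1·10° lat → SW at lon -80°, lat -80°.
Square 5, 6: +5·2° lon, +6·1° lat → SW at lon -70°, lat -74°.
Cell spans 2° lon × 1° lat. Centre is SW corner plus half of each.
latitude -73.500, longitude -69.000.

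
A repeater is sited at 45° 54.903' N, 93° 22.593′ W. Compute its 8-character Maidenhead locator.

EN35hv49

Shift to the Maidenhead origin (180°W, 90°S): lon 86.62345, lat 135.91505.
Field (20°×10°, letters A–R): 86.62345/20 → 4 → E, 135.91505/10 → 13 → N; chars EN.
Square (2°×1°, digits 0–9): 6.62345/2 → 3, 5.91505/1 → 5; chars 35.
Subsquare (5′×2.5′, letters a–x): 0.62345/0.0833333 → 7 → h, 0.91505/0.0416667 → 21 → v; chars hv.
Extended square (30″×15″, digits 0–9): 0.04012/0.00833333 → 4, 0.04005/0.00416667 → 9; chars 49.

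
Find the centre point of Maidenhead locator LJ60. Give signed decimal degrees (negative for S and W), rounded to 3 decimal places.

Field L=11, J=9: +11·20° lon, +9·10° lat → SW at lon 40°, lat 0°.
Square 6, 0: +6·2° lon, +0·1° lat → SW at lon 52°, lat 0°.
Cell spans 2° lon × 1° lat. Centre is SW corner plus half of each.
latitude 0.500, longitude 53.000.

0.500, 53.000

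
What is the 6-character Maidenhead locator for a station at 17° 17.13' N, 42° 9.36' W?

GK87wg

Shift to the Maidenhead origin (180°W, 90°S): lon 137.8440, lat 107.2855.
Field: 137.8440/20 → 6 → G, 107.2855/10 → 10 → K; chars GK.
Square: 17.8440/2 → 8, 7.2855/1 → 7; chars 87.
Subsquare: 1.8440/0.0833333 → 22 → w, 0.2855/0.0416667 → 6 → g; chars wg.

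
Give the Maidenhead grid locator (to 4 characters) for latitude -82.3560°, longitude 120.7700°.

Offset from 180°W / 90°S: lon 300.77°, lat 7.64°.
Field: 300.77/20 → 15 → P, 7.64/10 → 0 → A; chars PA.
Square: 0.77/2 → 0, 7.64/1 → 7; chars 07.

PA07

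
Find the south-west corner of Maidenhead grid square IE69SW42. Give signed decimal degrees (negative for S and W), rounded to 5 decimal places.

-40.07500, -6.46667

Field I=8, E=4: +8·20° lon, +4·10° lat → SW at lon -20°, lat -50°.
Square 6, 9: +6·2° lon, +9·1° lat → SW at lon -8°, lat -41°.
Subsquare s=18, w=22: +18·0.0833333° lon, +22·0.0416667° lat → SW at lon -6.5°, lat -40.0833°.
Extended square 4, 2: +4·0.00833333° lon, +2·0.00416667° lat → SW at lon -6.46667°, lat -40.075°.
latitude -40.07500, longitude -6.46667.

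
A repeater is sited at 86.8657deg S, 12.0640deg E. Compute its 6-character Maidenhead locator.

Offset from 180°W / 90°S: lon 192.0640°, lat 3.1343°.
Field: lon ⌊192.0640/20⌋ = 9 → J; lat ⌊3.1343/10⌋ = 0 → A.
Square: lon ⌊12.0640/2⌋ = 6; lat ⌊3.1343/1⌋ = 3.
Subsquare: lon ⌊0.0640/0.0833333⌋ = 0 → a; lat ⌊0.1343/0.0416667⌋ = 3 → d.

JA63ad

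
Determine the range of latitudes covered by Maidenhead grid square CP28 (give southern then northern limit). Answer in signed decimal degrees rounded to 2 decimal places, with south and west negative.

Field C=2, P=15: +2·20° lon, +15·10° lat → SW at lon -140°, lat 60°.
Square 2, 8: +2·2° lon, +8·1° lat → SW at lon -136°, lat 68°.
Cell spans 2° lon × 1° lat.
south 68.00, north 69.00.

68.00, 69.00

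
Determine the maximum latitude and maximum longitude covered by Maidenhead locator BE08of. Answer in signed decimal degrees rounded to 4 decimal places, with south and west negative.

Field B=1, E=4: +1·20° lon, +4·10° lat → SW at lon -160°, lat -50°.
Square 0, 8: +0·2° lon, +8·1° lat → SW at lon -160°, lat -42°.
Subsquare o=14, f=5: +14·0.0833333° lon, +5·0.0416667° lat → SW at lon -158.833°, lat -41.7917°.
Cell spans 0.0833333° lon × 0.0416667° lat. NE corner is SW corner plus one full cell.
latitude -41.7500, longitude -158.7500.

-41.7500, -158.7500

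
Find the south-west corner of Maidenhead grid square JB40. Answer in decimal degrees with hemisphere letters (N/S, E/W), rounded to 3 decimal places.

80.000° S, 8.000° E

Field J=9, B=1: +9·20° lon, +1·10° lat → SW at lon 0°, lat -80°.
Square 4, 0: +4·2° lon, +0·1° lat → SW at lon 8°, lat -80°.
latitude 80.000° S, longitude 8.000° E.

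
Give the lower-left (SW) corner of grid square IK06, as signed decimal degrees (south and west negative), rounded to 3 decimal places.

Field I=8, K=10: +8·20° lon, +10·10° lat → SW at lon -20°, lat 10°.
Square 0, 6: +0·2° lon, +6·1° lat → SW at lon -20°, lat 16°.
latitude 16.000, longitude -20.000.

16.000, -20.000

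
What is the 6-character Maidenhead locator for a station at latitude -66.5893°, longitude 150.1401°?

QC53bj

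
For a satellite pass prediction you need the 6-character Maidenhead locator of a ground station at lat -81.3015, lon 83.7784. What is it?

NA18vq

Add 180° to longitude and 90° to latitude: 263.7784, 8.6985.
Field: 263.7784/20 → 13 → N, 8.6985/10 → 0 → A; chars NA.
Square: 3.7784/2 → 1, 8.6985/1 → 8; chars 18.
Subsquare: 1.7784/0.0833333 → 21 → v, 0.6985/0.0416667 → 16 → q; chars vq.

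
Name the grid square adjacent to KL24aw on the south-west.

Longitude subsquare a = 0; −1 → -1, wraps to 23 = x, carry into square.
Longitude square 2; −1 → 1.
Latitude subsquare w = 22; −1 → 21 = v.

KL14xv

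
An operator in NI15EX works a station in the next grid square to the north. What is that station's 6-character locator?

NI16ea

Latitude subsquare x = 23; +1 → 24, wraps to 0 = a, carry into square.
Latitude square 5; +1 → 6.
The longitude characters are unchanged.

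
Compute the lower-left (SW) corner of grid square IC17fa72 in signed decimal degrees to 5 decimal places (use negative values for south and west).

Field I=8, C=2: +8·20° lon, +2·10° lat → SW at lon -20°, lat -70°.
Square 1, 7: +1·2° lon, +7·1° lat → SW at lon -18°, lat -63°.
Subsquare f=5, a=0: +5·0.0833333° lon, +0·0.0416667° lat → SW at lon -17.5833°, lat -63°.
Extended square 7, 2: +7·0.00833333° lon, +2·0.00416667° lat → SW at lon -17.525°, lat -62.9917°.
latitude -62.99167, longitude -17.52500.

-62.99167, -17.52500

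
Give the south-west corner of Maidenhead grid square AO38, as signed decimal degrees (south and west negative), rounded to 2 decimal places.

Field A=0, O=14: +0·20° lon, +14·10° lat → SW at lon -180°, lat 50°.
Square 3, 8: +3·2° lon, +8·1° lat → SW at lon -174°, lat 58°.
latitude 58.00, longitude -174.00.

58.00, -174.00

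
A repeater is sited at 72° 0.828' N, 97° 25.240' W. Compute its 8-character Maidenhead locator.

EQ12ga93

Add 180° to longitude and 90° to latitude: 82.57933, 162.01380.
Field: lon ⌊82.57933/20⌋ = 4 → E; lat ⌊162.01380/10⌋ = 16 → Q.
Square: lon ⌊2.57933/2⌋ = 1; lat ⌊2.01380/1⌋ = 2.
Subsquare: lon ⌊0.57933/0.0833333⌋ = 6 → g; lat ⌊0.01380/0.0416667⌋ = 0 → a.
Extended square: lon ⌊0.07933/0.00833333⌋ = 9; lat ⌊0.01380/0.00416667⌋ = 3.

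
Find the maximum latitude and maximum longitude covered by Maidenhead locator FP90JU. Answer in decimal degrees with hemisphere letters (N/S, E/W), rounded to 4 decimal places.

Field F=5, P=15: +5·20° lon, +15·10° lat → SW at lon -80°, lat 60°.
Square 9, 0: +9·2° lon, +0·1° lat → SW at lon -62°, lat 60°.
Subsquare j=9, u=20: +9·0.0833333° lon, +20·0.0416667° lat → SW at lon -61.25°, lat 60.8333°.
Cell spans 0.0833333° lon × 0.0416667° lat. NE corner is SW corner plus one full cell.
latitude 60.8750° N, longitude 61.1667° W.

60.8750° N, 61.1667° W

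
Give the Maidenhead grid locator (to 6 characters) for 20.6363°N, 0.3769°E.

JL00ep

Shift to the Maidenhead origin (180°W, 90°S): lon 180.3769, lat 110.6363.
Field: lon ⌊180.3769/20⌋ = 9 → J; lat ⌊110.6363/10⌋ = 11 → L.
Square: lon ⌊0.3769/2⌋ = 0; lat ⌊0.6363/1⌋ = 0.
Subsquare: lon ⌊0.3769/0.0833333⌋ = 4 → e; lat ⌊0.6363/0.0416667⌋ = 15 → p.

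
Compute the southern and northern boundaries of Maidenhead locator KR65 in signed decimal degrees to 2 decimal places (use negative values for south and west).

85.00, 86.00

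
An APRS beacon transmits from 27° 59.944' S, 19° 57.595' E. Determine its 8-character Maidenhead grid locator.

JG92xa50

Shift to the Maidenhead origin (180°W, 90°S): lon 199.95992, lat 62.00093.
Field: 199.95992/20 → 9 → J, 62.00093/10 → 6 → G; chars JG.
Square: 19.95992/2 → 9, 2.00093/1 → 2; chars 92.
Subsquare: 1.95992/0.0833333 → 23 → x, 0.00093/0.0416667 → 0 → a; chars xa.
Extended square: 0.04325/0.00833333 → 5, 0.00093/0.00416667 → 0; chars 50.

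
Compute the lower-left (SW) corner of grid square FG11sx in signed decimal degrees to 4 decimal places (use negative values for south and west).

-28.0417, -76.5000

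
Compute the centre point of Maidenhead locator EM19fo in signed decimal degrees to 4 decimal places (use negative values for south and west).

39.6042, -97.5417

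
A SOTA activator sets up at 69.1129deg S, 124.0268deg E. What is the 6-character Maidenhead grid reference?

PC20av

Offset from 180°W / 90°S: lon 304.0268°, lat 20.8871°.
Field: 304.0268/20 → 15 → P, 20.8871/10 → 2 → C; chars PC.
Square: 4.0268/2 → 2, 0.8871/1 → 0; chars 20.
Subsquare: 0.0268/0.0833333 → 0 → a, 0.8871/0.0416667 → 21 → v; chars av.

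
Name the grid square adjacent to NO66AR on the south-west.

NO56xq

Longitude subsquare a = 0; −1 → -1, wraps to 23 = x, carry into square.
Longitude square 6; −1 → 5.
Latitude subsquare r = 17; −1 → 16 = q.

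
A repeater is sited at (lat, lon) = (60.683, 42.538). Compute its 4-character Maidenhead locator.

Offset from 180°W / 90°S: lon 222.54°, lat 150.68°.
Field: 222.54/20 → 11 → L, 150.68/10 → 15 → P; chars LP.
Square: 2.54/2 → 1, 0.68/1 → 0; chars 10.

LP10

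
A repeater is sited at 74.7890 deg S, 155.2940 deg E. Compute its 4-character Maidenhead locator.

Offset from 180°W / 90°S: lon 335.29°, lat 15.21°.
Field: 335.29/20 → 16 → Q, 15.21/10 → 1 → B; chars QB.
Square: 15.29/2 → 7, 5.21/1 → 5; chars 75.

QB75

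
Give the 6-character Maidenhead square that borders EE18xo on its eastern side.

Longitude subsquare x = 23; +1 → 24, wraps to 0 = a, carry into square.
Longitude square 1; +1 → 2.
The latitude characters are unchanged.

EE28ao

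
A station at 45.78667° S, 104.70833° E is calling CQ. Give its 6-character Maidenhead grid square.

OE24if

Shift to the Maidenhead origin (180°W, 90°S): lon 284.7083, lat 44.2133.
Field: 284.7083/20 → 14 → O, 44.2133/10 → 4 → E; chars OE.
Square: 4.7083/2 → 2, 4.2133/1 → 4; chars 24.
Subsquare: 0.7083/0.0833333 → 8 → i, 0.2133/0.0416667 → 5 → f; chars if.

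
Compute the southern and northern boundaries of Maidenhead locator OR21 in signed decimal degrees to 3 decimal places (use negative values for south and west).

81.000, 82.000

Field O=14, R=17: +14·20° lon, +17·10° lat → SW at lon 100°, lat 80°.
Square 2, 1: +2·2° lon, +1·1° lat → SW at lon 104°, lat 81°.
Cell spans 2° lon × 1° lat.
south 81.000, north 82.000.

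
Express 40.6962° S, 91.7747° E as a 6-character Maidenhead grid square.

Offset from 180°W / 90°S: lon 271.7747°, lat 49.3038°.
Field: lon ⌊271.7747/20⌋ = 13 → N; lat ⌊49.3038/10⌋ = 4 → E.
Square: lon ⌊11.7747/2⌋ = 5; lat ⌊9.3038/1⌋ = 9.
Subsquare: lon ⌊1.7747/0.0833333⌋ = 21 → v; lat ⌊0.3038/0.0416667⌋ = 7 → h.

NE59vh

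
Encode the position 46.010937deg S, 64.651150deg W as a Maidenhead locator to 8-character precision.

FE73qx17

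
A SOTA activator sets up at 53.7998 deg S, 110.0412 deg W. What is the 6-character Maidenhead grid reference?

DD46xe

Shift to the Maidenhead origin (180°W, 90°S): lon 69.9588, lat 36.2002.
Field: 69.9588/20 → 3 → D, 36.2002/10 → 3 → D; chars DD.
Square: 9.9588/2 → 4, 6.2002/1 → 6; chars 46.
Subsquare: 1.9588/0.0833333 → 23 → x, 0.2002/0.0416667 → 4 → e; chars xe.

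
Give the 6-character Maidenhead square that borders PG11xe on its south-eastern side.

Longitude subsquare x = 23; +1 → 24, wraps to 0 = a, carry into square.
Longitude square 1; +1 → 2.
Latitude subsquare e = 4; −1 → 3 = d.

PG21ad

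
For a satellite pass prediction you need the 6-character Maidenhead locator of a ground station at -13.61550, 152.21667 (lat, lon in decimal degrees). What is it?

QH66cj

Offset from 180°W / 90°S: lon 332.2167°, lat 76.3845°.
Field (20°×10°, letters A–R): 332.2167/20 → 16 → Q, 76.3845/10 → 7 → H; chars QH.
Square (2°×1°, digits 0–9): 12.2167/2 → 6, 6.3845/1 → 6; chars 66.
Subsquare (5′×2.5′, letters a–x): 0.2167/0.0833333 → 2 → c, 0.3845/0.0416667 → 9 → j; chars cj.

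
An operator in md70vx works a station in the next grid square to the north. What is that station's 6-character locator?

MD71va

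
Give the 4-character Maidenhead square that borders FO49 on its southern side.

FO48

Latitude square 9; −1 → 8.
The longitude characters are unchanged.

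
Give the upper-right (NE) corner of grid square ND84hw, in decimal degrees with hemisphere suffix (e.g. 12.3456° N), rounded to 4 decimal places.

55.0417° S, 96.6667° E

Field N=13, D=3: +13·20° lon, +3·10° lat → SW at lon 80°, lat -60°.
Square 8, 4: +8·2° lon, +4·1° lat → SW at lon 96°, lat -56°.
Subsquare h=7, w=22: +7·0.0833333° lon, +22·0.0416667° lat → SW at lon 96.5833°, lat -55.0833°.
Cell spans 0.0833333° lon × 0.0416667° lat. NE corner is SW corner plus one full cell.
latitude 55.0417° S, longitude 96.6667° E.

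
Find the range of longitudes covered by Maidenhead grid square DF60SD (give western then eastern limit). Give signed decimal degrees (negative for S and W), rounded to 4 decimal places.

Field D=3, F=5: +3·20° lon, +5·10° lat → SW at lon -120°, lat -40°.
Square 6, 0: +6·2° lon, +0·1° lat → SW at lon -108°, lat -40°.
Subsquare s=18, d=3: +18·0.0833333° lon, +3·0.0416667° lat → SW at lon -106.5°, lat -39.875°.
Cell spans 0.0833333° lon × 0.0416667° lat.
west -106.5000, east -106.4167.

-106.5000, -106.4167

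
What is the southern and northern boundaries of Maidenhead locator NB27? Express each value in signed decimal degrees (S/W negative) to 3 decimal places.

-73.000, -72.000

Field N=13, B=1: +13·20° lon, +1·10° lat → SW at lon 80°, lat -80°.
Square 2, 7: +2·2° lon, +7·1° lat → SW at lon 84°, lat -73°.
Cell spans 2° lon × 1° lat.
south -73.000, north -72.000.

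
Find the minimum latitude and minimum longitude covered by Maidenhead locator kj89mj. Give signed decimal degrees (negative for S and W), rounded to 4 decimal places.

Field K=10, J=9: +10·20° lon, +9·10° lat → SW at lon 20°, lat 0°.
Square 8, 9: +8·2° lon, +9·1° lat → SW at lon 36°, lat 9°.
Subsquare m=12, j=9: +12·0.0833333° lon, +9·0.0416667° lat → SW at lon 37°, lat 9.375°.
latitude 9.3750, longitude 37.0000.

9.3750, 37.0000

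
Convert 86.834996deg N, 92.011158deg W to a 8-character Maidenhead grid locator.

ER36xu80

Shift to the Maidenhead origin (180°W, 90°S): lon 87.98884, lat 176.83500.
Field: 87.98884/20 → 4 → E, 176.83500/10 → 17 → R; chars ER.
Square: 7.98884/2 → 3, 6.83500/1 → 6; chars 36.
Subsquare: 1.98884/0.0833333 → 23 → x, 0.83500/0.0416667 → 20 → u; chars xu.
Extended square: 0.07218/0.00833333 → 8, 0.00166/0.00416667 → 0; chars 80.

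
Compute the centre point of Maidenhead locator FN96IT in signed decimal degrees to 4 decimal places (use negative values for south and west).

46.8125, -61.2917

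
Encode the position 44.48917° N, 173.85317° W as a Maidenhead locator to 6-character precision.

AN34bl

Add 180° to longitude and 90° to latitude: 6.1468, 134.4892.
Field: lon ⌊6.1468/20⌋ = 0 → A; lat ⌊134.4892/10⌋ = 13 → N.
Square: lon ⌊6.1468/2⌋ = 3; lat ⌊4.4892/1⌋ = 4.
Subsquare: lon ⌊0.1468/0.0833333⌋ = 1 → b; lat ⌊0.4892/0.0416667⌋ = 11 → l.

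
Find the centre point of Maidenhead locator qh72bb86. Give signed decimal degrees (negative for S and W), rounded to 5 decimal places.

-17.93125, 154.15417

Field Q=16, H=7: +16·20° lon, +7·10° lat → SW at lon 140°, lat -20°.
Square 7, 2: +7·2° lon, +2·1° lat → SW at lon 154°, lat -18°.
Subsquare b=1, b=1: +1·0.0833333° lon, +1·0.0416667° lat → SW at lon 154.083°, lat -17.9583°.
Extended square 8, 6: +8·0.00833333° lon, +6·0.00416667° lat → SW at lon 154.15°, lat -17.9333°.
Cell spans 0.00833333° lon × 0.00416667° lat. Centre is SW corner plus half of each.
latitude -17.93125, longitude 154.15417.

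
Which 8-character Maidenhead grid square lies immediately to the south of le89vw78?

Latitude extended square 8; −1 → 7.
The longitude characters are unchanged.

LE89vw77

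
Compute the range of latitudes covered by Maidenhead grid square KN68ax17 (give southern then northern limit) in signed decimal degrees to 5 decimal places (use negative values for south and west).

Field K=10, N=13: +10·20° lon, +13·10° lat → SW at lon 20°, lat 40°.
Square 6, 8: +6·2° lon, +8·1° lat → SW at lon 32°, lat 48°.
Subsquare a=0, x=23: +0·0.0833333° lon, +23·0.0416667° lat → SW at lon 32°, lat 48.9583°.
Extended square 1, 7: +1·0.00833333° lon, +7·0.00416667° lat → SW at lon 32.0083°, lat 48.9875°.
Cell spans 0.00833333° lon × 0.00416667° lat.
south 48.98750, north 48.99167.

48.98750, 48.99167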